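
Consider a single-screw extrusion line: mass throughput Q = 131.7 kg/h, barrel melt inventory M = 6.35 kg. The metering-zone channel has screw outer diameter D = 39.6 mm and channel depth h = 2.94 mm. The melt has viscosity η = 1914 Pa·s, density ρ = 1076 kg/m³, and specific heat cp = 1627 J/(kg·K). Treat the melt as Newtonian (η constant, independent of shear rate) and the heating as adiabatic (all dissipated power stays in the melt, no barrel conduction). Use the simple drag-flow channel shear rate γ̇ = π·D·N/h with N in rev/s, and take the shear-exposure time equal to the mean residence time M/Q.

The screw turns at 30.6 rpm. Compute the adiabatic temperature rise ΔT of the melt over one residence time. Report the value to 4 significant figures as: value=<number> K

value=88.38 K

Q_s = Q / 3600 = 131.7 / 3600 = 0.0365833 kg/s
t_res = M / Q_s = 6.35 / 0.0365833 = 173.576 s
Geometry in metres: D = 39.6 mm → 0.0396 m, h = 2.94 mm → 0.00294 m; screw speed N = 30.6 rpm = 0.51 rev/s
γ̇ = π D N / h = (π)(0.0396)(0.51) / 0.00294 = 21.5808 s⁻¹
ΔT = η·γ̇²·t_res / (ρ·cp) = 1914 · (21.5808)² · 173.576 / (1076 · 1627) = 88.3829 K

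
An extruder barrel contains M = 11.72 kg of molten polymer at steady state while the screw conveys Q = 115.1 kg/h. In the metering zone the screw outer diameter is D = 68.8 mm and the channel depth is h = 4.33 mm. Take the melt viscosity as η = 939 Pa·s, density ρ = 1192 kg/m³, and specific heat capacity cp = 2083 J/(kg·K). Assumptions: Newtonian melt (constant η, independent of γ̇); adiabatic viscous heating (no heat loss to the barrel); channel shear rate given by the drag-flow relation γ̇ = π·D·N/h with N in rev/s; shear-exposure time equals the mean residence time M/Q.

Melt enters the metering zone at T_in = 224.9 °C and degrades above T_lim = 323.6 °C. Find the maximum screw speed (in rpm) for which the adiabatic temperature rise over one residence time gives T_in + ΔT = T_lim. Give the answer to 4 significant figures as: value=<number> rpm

value=32.07 rpm

Q_s = Q / 3600 = 115.1 / 3600 = 0.0319722 kg/s
t_res = M / Q_s = 11.72 / 0.0319722 = 366.568 s
Geometry in SI: D = 68.8 mm → 0.0688 m, h = 4.33 mm → 0.00433 m
Allowable rise: ΔT_a = T_lim − T_in = 323.6 − 224.9 = 98.7 K
γ̇_max² = ΔT_a·ρ·cp/(η·t_res) = 98.7·1192·2083/(939·366.568) = 711.971 s⁻²
γ̇_max = sqrt(711.971) = 26.6828 s⁻¹
Solve γ̇ = πDN/h for N: N_max = γ̇_max·h/(π·D) = 26.6828 × 0.00433 / (π × 0.0688) = 0.534541 rev/s = 32.0724 rpm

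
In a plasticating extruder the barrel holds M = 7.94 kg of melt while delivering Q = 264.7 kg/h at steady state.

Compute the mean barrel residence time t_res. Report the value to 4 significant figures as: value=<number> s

Q_s = Q / 3600 = 264.7 / 3600 = 0.0735278 kg/s
Mean residence time: t_res = M/Q_s = 7.94 kg / 0.0735278 kg/s = 107.986 s

value=108.0 s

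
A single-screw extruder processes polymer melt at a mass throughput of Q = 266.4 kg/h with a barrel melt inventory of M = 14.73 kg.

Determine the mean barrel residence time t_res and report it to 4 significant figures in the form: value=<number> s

Throughput in SI: Q_s = 266.4 kg/h ÷ 3600 s/h = 0.074 kg/s
Mean residence time: t_res = M/Q_s = 14.73 kg / 0.074 kg/s = 199.054 s

value=199.1 s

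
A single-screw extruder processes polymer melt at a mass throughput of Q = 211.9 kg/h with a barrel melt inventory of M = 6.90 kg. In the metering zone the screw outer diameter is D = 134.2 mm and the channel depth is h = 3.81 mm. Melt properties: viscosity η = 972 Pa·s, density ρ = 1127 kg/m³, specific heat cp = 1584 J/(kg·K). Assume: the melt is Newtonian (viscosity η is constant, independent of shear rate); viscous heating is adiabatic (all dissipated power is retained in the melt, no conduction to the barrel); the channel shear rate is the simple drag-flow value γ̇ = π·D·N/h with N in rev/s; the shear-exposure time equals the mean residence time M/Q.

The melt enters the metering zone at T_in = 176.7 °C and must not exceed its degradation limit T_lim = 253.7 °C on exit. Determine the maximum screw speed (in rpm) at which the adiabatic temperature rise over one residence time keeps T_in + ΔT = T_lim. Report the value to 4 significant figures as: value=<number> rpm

value=18.83 rpm

Throughput in SI: Q_s = 211.9 kg/h ÷ 3600 s/h = 0.0588611 kg/s
t_res = M / Q_s = 6.90 ÷ 0.0588611 = 117.225 s
Geometry in SI: D = 134.2 mm → 0.1342 m, h = 3.81 mm → 0.00381 m
Allowable rise: ΔT_a = T_lim − T_in = 253.7 − 176.7 = 77 K
γ̇_max² = ΔT_a·ρ·cp / (η·t_res) = [77 × 1127 × 1584] / [972 × 117.225] = 1206.38 s⁻²
γ̇_max = √1206.38 = 34.7329 s⁻¹
Solve γ̇ = πDN/h for N: N_max = γ̇_max·h/(π·D) = 34.7329 × 0.00381 / (π × 0.1342) = 0.31388 rev/s = 18.8328 rpm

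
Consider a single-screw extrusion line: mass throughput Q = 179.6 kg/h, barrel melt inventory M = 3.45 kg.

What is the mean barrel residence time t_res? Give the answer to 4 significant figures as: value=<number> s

value=69.15 s

Convert throughput: Q = 179.6 kg/h = 179.6/3600 = 0.0498889 kg/s
t_res = M / Q_s = 3.45 ÷ 0.0498889 = 69.1537 s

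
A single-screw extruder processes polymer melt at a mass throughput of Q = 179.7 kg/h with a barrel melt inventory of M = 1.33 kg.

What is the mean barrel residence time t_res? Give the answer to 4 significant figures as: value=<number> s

Throughput in SI: Q_s = 179.7 kg/h ÷ 3600 s/h = 0.0499167 kg/s
Mean residence time: t_res = M/Q_s = 1.33 kg / 0.0499167 kg/s = 26.6444 s

value=26.64 s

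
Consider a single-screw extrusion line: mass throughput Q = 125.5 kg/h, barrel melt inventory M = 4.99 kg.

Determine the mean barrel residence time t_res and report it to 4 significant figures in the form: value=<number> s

value=143.1 s

Convert throughput: Q = 125.5 kg/h = 125.5/3600 = 0.0348611 kg/s
t_res = M / Q_s = 4.99 / 0.0348611 = 143.139 s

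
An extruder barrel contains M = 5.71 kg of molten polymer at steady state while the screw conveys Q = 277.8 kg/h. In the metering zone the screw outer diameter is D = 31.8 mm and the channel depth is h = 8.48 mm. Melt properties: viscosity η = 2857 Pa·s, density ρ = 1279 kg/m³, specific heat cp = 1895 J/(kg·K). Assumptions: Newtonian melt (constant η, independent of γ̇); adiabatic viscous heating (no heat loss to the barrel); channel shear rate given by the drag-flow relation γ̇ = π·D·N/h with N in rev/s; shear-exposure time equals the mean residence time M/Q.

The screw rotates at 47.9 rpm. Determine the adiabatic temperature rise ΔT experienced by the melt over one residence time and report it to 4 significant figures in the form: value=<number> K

value=7.716 K

Throughput in SI: Q_s = 277.8 kg/h ÷ 3600 s/h = 0.0771667 kg/s
t_res = M / Q_s = 5.71 ÷ 0.0771667 = 73.9957 s
D = 31.8 mm = 0.0318 m;  h = 8.48 mm = 0.00848 m;  N = 47.9 rpm / 60 = 0.798333 rev/s
Shear rate: γ̇ = πDN/h = π·0.0318·0.798333/0.00848 = 9.40514 s⁻¹
ΔT = η·γ̇²·t_res/(ρ·cp) = [2857 × 9.40514² × 73.9957] / [1279 × 1895] = 7.71556 K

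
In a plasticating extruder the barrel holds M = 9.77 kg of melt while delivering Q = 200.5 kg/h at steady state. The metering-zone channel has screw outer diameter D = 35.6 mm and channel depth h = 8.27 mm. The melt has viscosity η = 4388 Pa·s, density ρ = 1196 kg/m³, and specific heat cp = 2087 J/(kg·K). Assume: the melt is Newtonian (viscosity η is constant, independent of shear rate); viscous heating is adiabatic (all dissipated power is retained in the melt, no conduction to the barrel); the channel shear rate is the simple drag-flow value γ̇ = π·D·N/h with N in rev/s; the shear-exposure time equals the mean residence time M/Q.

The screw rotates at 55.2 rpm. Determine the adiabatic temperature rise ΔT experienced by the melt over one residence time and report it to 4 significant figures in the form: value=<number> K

value=47.74 K

Q_s = Q / 3600 = 200.5 / 3600 = 0.0556944 kg/s
Mean residence time: t_res = M/Q_s = 9.77 kg / 0.0556944 kg/s = 175.421 s
Convert to SI: D = 0.0356 m, h = 0.00827 m, N = 55.2/60 = 0.92 rev/s
γ̇ = π D N / h = (π)(0.0356)(0.92) / 0.00827 = 12.4418 s⁻¹
ΔT = η·γ̇²·t_res / (ρ·cp) = 4388 · (12.4418)² · 175.421 / (1196 · 2087) = 47.7375 K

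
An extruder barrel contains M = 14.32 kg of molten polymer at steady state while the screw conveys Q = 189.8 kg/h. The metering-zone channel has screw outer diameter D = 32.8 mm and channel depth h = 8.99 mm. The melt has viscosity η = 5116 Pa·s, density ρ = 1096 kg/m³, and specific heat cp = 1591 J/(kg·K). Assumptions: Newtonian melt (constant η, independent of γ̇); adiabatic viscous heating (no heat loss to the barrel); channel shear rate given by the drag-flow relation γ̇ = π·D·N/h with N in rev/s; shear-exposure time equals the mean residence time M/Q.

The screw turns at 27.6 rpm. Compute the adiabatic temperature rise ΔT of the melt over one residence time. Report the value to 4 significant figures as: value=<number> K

Throughput in SI: Q_s = 189.8 kg/h ÷ 3600 s/h = 0.0527222 kg/s
t_res = M / Q_s = 14.32 ÷ 0.0527222 = 271.612 s
D = 32.8 mm = 0.0328 m;  h = 8.99 mm = 0.00899 m;  N = 27.6 rpm / 60 = 0.46 rev/s
γ̇ = π D N / h = (π)(0.0328)(0.46) / 0.00899 = 5.27256 s⁻¹
Adiabatic rise: ΔT = η γ̇² t_res / (ρ cp) = 5116·(5.27256)²·271.612 / (1096·1591) = 22.1535 K

value=22.15 K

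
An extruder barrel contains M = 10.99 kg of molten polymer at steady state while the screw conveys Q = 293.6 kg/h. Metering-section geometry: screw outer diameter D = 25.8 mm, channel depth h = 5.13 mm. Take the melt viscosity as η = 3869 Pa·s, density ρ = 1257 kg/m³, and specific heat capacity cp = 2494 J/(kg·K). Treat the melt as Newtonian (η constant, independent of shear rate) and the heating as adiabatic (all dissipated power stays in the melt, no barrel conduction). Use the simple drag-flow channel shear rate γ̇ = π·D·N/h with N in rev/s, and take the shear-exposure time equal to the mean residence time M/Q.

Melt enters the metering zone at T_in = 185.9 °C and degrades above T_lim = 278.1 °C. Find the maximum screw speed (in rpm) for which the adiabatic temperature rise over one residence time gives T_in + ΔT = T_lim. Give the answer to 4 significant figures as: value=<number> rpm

value=89.41 rpm

Convert throughput: Q = 293.6 kg/h = 293.6/3600 = 0.0815556 kg/s
t_res = M / Q_s = 10.99 / 0.0815556 = 134.755 s
D = 25.8 mm = 0.0258 m;  h = 5.13 mm = 0.00513 m
Allowable rise: ΔT_a = T_lim − T_in = 278.1 − 185.9 = 92.2 K
Invert ΔT = ηγ̇²t_res/(ρcp) for γ̇: γ̇_max² = ΔT_a ρ cp / (η t_res) = 92.2·1257·2494 / (3869·134.755) = 554.396 s⁻²
Take the square root: γ̇_max = √(554.396) = 23.5456 s⁻¹
N_max = γ̇_max h / (πD) = 23.5456·0.00513/(π·0.0258) = 1.49025 rev/s → ×60 = 89.4147 rpm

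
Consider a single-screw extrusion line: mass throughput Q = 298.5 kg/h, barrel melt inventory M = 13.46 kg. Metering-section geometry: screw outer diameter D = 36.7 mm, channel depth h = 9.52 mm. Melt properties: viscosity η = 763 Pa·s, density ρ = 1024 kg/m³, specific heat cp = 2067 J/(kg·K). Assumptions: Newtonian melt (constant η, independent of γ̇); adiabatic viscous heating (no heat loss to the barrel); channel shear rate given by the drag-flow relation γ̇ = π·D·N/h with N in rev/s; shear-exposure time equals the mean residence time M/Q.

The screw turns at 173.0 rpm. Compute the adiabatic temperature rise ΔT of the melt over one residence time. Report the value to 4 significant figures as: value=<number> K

value=71.36 K

Q_s = Q / 3600 = 298.5 / 3600 = 0.0829167 kg/s
t_res = M / Q_s = 13.46 / 0.0829167 = 162.332 s
D = 36.7 mm = 0.0367 m;  h = 9.52 mm = 0.00952 m;  N = 173.0 rpm / 60 = 2.88333 rev/s
γ̇ = π·D·N / h = π · 0.0367 · 2.88333 / 0.00952 = 34.92 s⁻¹
ΔT = η·γ̇²·t_res/(ρ·cp) = [763 × 34.92² × 162.332] / [1024 × 2067] = 71.3567 K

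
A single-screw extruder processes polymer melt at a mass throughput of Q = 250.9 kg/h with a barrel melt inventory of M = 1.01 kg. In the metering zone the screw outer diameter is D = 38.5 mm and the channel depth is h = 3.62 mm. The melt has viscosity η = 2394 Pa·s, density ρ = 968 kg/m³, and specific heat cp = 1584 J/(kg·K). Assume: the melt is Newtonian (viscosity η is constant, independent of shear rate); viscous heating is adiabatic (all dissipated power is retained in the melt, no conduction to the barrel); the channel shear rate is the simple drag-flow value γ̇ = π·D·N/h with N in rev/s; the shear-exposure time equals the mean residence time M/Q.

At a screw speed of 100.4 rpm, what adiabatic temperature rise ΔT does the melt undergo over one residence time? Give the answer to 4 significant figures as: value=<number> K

value=70.73 K

Q_s = Q / 3600 = 250.9 / 3600 = 0.0696944 kg/s
t_res = M / Q_s = 1.01 ÷ 0.0696944 = 14.4918 s
Geometry in metres: D = 38.5 mm → 0.0385 m, h = 3.62 mm → 0.00362 m; screw speed N = 100.4 rpm = 1.67333 rev/s
Shear rate: γ̇ = πDN/h = π·0.0385·1.67333/0.00362 = 55.9094 s⁻¹
Adiabatic rise: ΔT = η γ̇² t_res / (ρ cp) = 2394·(55.9094)²·14.4918 / (968·1584) = 70.7271 K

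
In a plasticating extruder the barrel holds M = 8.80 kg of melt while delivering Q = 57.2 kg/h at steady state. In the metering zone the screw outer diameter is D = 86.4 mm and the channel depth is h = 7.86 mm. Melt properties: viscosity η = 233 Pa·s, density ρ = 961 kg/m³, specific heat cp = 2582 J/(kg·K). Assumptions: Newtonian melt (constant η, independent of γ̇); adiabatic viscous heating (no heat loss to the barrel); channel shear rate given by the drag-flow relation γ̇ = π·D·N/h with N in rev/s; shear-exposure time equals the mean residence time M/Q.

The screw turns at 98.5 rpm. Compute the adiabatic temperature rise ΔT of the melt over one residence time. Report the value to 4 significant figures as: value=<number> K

value=167.2 K

Convert throughput: Q = 57.2 kg/h = 57.2/3600 = 0.0158889 kg/s
t_res = M / Q_s = 8.80 ÷ 0.0158889 = 553.846 s
Geometry in metres: D = 86.4 mm → 0.0864 m, h = 7.86 mm → 0.00786 m; screw speed N = 98.5 rpm = 1.64167 rev/s
Shear rate: γ̇ = πDN/h = π·0.0864·1.64167/0.00786 = 56.6926 s⁻¹
ΔT = η·γ̇²·t_res/(ρ·cp) = [233 × 56.6926² × 553.846] / [961 × 2582] = 167.154 K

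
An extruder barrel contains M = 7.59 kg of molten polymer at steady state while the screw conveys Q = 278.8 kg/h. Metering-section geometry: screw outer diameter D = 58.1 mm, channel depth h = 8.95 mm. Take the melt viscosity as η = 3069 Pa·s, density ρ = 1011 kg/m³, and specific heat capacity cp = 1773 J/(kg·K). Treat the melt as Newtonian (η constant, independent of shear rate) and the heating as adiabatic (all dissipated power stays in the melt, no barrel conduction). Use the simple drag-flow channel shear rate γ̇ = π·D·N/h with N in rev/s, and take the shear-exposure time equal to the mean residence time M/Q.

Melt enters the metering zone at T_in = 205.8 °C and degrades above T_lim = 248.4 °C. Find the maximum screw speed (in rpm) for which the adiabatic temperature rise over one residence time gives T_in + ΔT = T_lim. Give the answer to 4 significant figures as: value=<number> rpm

Q_s = Q / 3600 = 278.8 / 3600 = 0.0774444 kg/s
t_res = M / Q_s = 7.59 / 0.0774444 = 98.0057 s
Convert to metres: D = 0.0581 m, h = 0.00895 m
Allowable rise: ΔT_a = T_lim − T_in = 248.4 − 205.8 = 42.6 K
Invert ΔT = ηγ̇²t_res/(ρcp) for γ̇: γ̇_max² = ΔT_a ρ cp / (η t_res) = 42.6·1011·1773 / (3069·98.0057) = 253.876 s⁻²
Take the square root: γ̇_max = √(253.876) = 15.9335 s⁻¹
N_max = γ̇_max h / (πD) = 15.9335·0.00895/(π·0.0581) = 0.781282 rev/s → ×60 = 46.8769 rpm

value=46.88 rpm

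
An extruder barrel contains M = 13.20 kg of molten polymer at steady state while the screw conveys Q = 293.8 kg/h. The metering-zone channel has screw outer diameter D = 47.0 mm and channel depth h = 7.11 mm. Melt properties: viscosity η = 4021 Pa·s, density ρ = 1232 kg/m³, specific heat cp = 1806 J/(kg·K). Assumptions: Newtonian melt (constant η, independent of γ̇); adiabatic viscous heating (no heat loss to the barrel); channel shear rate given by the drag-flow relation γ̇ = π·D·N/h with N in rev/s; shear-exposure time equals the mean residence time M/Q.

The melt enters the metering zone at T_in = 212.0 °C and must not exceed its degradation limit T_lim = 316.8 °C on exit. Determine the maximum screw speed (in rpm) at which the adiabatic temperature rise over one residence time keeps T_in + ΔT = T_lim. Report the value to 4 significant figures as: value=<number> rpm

value=54.71 rpm

Q_s = Q / 3600 = 293.8 / 3600 = 0.0816111 kg/s
t_res = M / Q_s = 13.20 ÷ 0.0816111 = 161.743 s
Geometry in SI: D = 47.0 mm → 0.047 m, h = 7.11 mm → 0.00711 m
ΔT_a = T_lim − T_in = 316.8 °C − 212.0 °C = 104.8 K
γ̇_max² = ΔT_a·ρ·cp/(η·t_res) = 104.8·1232·1806/(4021·161.743) = 358.535 s⁻²
γ̇_max = √358.535 = 18.935 s⁻¹
Solve γ̇ = πDN/h for N: N_max = γ̇_max·h/(π·D) = 18.935 × 0.00711 / (π × 0.047) = 0.911774 rev/s = 54.7065 rpm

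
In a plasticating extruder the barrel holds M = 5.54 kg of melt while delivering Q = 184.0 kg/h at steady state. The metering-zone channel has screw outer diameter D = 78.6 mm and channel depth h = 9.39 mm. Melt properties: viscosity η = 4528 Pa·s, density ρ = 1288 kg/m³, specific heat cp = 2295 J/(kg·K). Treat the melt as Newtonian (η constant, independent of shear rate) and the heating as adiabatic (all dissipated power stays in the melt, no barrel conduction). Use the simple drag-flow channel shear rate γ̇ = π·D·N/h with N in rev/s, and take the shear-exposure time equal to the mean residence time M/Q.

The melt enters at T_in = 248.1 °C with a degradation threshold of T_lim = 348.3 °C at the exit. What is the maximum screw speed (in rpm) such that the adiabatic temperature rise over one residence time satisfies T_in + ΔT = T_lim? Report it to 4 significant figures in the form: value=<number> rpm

Q_s = Q / 3600 = 184.0 / 3600 = 0.0511111 kg/s
t_res = M / Q_s = 5.54 ÷ 0.0511111 = 108.391 s
Geometry in SI: D = 78.6 mm → 0.0786 m, h = 9.39 mm → 0.00939 m
ΔT_a = T_lim − T_in = 348.3 °C − 248.1 °C = 100.2 K
γ̇_max² = ΔT_a·ρ·cp / (η·t_res) = [100.2 × 1288 × 2295] / [4528 × 108.391] = 603.484 s⁻²
Take the square root: γ̇_max = √(603.484) = 24.5659 s⁻¹
N_max = γ̇_max h / (πD) = 24.5659·0.00939/(π·0.0786) = 0.93417 rev/s → ×60 = 56.0502 rpm

value=56.05 rpm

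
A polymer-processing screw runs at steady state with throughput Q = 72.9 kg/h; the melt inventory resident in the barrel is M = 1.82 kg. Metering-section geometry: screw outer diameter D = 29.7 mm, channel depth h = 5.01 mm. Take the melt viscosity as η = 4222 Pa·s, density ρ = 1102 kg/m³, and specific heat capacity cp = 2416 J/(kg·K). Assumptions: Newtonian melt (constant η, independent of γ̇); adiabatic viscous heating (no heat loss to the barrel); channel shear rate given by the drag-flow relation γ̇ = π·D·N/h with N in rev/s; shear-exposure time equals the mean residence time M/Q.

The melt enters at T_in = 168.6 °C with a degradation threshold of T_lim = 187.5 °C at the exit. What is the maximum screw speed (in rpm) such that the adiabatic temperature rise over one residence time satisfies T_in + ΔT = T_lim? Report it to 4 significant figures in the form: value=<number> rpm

value=37.10 rpm

Throughput in SI: Q_s = 72.9 kg/h ÷ 3600 s/h = 0.02025 kg/s
t_res = M / Q_s = 1.82 ÷ 0.02025 = 89.8765 s
D = 29.7 mm = 0.0297 m;  h = 5.01 mm = 0.00501 m
Allowable rise: ΔT_a = T_lim − T_in = 187.5 − 168.6 = 18.9 K
Invert ΔT = ηγ̇²t_res/(ρcp) for γ̇: γ̇_max² = ΔT_a ρ cp / (η t_res) = 18.9·1102·2416 / (4222·89.8765) = 132.61 s⁻²
γ̇_max = sqrt(132.61) = 11.5156 s⁻¹
N_max = γ̇_max h / (πD) = 11.5156·0.00501/(π·0.0297) = 0.618329 rev/s → ×60 = 37.0997 rpm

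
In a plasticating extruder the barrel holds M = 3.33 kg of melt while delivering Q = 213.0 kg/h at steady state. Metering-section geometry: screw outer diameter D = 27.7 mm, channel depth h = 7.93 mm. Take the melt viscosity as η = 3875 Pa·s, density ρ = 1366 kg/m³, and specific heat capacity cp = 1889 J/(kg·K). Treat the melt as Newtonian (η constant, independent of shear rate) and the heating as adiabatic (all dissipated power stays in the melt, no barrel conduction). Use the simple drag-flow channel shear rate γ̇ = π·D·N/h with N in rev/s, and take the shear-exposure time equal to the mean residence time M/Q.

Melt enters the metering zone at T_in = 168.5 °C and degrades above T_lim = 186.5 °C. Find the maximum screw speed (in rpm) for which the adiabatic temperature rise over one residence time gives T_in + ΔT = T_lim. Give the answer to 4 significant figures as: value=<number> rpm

value=79.79 rpm

Throughput in SI: Q_s = 213.0 kg/h ÷ 3600 s/h = 0.0591667 kg/s
t_res = M / Q_s = 3.33 / 0.0591667 = 56.2817 s
D = 27.7 mm = 0.0277 m;  h = 7.93 mm = 0.00793 m
ΔT_a = T_lim − T_in = 186.5 − 168.5 = 18 K
Invert ΔT = ηγ̇²t_res/(ρcp) for γ̇: γ̇_max² = ΔT_a ρ cp / (η t_res) = 18·1366·1889 / (3875·56.2817) = 212.969 s⁻²
γ̇_max = sqrt(212.969) = 14.5935 s⁻¹
Solve γ̇ = πDN/h for N: N_max = γ̇_max·h/(π·D) = 14.5935 × 0.00793 / (π × 0.0277) = 1.32985 rev/s = 79.7908 rpm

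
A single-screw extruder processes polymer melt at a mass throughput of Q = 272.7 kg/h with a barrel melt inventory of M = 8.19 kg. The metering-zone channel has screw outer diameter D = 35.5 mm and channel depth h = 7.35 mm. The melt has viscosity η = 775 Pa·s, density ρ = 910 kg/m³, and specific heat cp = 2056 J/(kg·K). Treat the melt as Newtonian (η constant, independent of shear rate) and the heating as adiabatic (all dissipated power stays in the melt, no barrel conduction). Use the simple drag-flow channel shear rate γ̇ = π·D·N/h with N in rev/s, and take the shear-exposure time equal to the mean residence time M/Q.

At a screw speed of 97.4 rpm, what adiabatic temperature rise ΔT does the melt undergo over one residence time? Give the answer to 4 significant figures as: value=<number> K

value=27.17 K

Convert throughput: Q = 272.7 kg/h = 272.7/3600 = 0.07575 kg/s
t_res = M / Q_s = 8.19 ÷ 0.07575 = 108.119 s
D = 35.5 mm = 0.0355 m;  h = 7.35 mm = 0.00735 m;  N = 97.4 rpm / 60 = 1.62333 rev/s
Shear rate: γ̇ = πDN/h = π·0.0355·1.62333/0.00735 = 24.6319 s⁻¹
ΔT = η·γ̇²·t_res / (ρ·cp) = 775 · (24.6319)² · 108.119 / (910 · 2056) = 27.1729 K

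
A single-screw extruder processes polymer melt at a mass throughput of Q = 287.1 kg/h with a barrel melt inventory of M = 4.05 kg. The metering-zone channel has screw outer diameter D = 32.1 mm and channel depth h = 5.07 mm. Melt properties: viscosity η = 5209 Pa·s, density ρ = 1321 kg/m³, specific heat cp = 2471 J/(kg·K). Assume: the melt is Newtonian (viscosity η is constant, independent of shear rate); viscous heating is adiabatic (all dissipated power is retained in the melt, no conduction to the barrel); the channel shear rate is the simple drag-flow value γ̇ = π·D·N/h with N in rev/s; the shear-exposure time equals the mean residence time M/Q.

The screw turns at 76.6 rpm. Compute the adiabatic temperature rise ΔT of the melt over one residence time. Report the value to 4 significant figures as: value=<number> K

Convert throughput: Q = 287.1 kg/h = 287.1/3600 = 0.07975 kg/s
Mean residence time: t_res = M/Q_s = 4.05 kg / 0.07975 kg/s = 50.7837 s
Convert to SI: D = 0.0321 m, h = 0.00507 m, N = 76.6/60 = 1.27667 rev/s
γ̇ = π·D·N / h = π · 0.0321 · 1.27667 / 0.00507 = 25.3936 s⁻¹
ΔT = η·γ̇²·t_res/(ρ·cp) = [5209 × 25.3936² × 50.7837] / [1321 × 2471] = 52.2579 K

value=52.26 K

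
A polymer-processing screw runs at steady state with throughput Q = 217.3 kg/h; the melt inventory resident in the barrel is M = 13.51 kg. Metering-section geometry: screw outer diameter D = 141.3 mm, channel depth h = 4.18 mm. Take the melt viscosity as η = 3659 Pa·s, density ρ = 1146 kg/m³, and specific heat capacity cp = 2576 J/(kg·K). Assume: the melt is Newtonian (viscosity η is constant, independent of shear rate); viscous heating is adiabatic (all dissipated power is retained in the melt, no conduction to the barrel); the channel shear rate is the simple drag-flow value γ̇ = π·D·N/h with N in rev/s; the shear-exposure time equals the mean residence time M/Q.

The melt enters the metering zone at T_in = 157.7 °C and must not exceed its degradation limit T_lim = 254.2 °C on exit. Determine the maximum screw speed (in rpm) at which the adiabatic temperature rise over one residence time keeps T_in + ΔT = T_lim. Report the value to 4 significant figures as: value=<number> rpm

value=10.54 rpm

Q_s = Q / 3600 = 217.3 / 3600 = 0.0603611 kg/s
t_res = M / Q_s = 13.51 / 0.0603611 = 223.82 s
Geometry in SI: D = 141.3 mm → 0.1413 m, h = 4.18 mm → 0.00418 m
ΔT_a = T_lim − T_in = 254.2 °C − 157.7 °C = 96.5 K
γ̇_max² = ΔT_a·ρ·cp / (η·t_res) = [96.5 × 1146 × 2576] / [3659 × 223.82] = 347.854 s⁻²
γ̇_max = sqrt(347.854) = 18.6508 s⁻¹
Solve γ̇ = πDN/h for N: N_max = γ̇_max·h/(π·D) = 18.6508 × 0.00418 / (π × 0.1413) = 0.175624 rev/s = 10.5374 rpm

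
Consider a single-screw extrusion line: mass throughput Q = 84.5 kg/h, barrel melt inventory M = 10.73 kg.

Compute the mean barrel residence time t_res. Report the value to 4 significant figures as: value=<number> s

value=457.1 s

Throughput in SI: Q_s = 84.5 kg/h ÷ 3600 s/h = 0.0234722 kg/s
Mean residence time: t_res = M/Q_s = 10.73 kg / 0.0234722 kg/s = 457.136 s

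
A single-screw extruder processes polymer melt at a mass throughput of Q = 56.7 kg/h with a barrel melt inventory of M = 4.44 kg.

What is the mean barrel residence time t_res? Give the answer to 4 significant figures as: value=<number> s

Throughput in SI: Q_s = 56.7 kg/h ÷ 3600 s/h = 0.01575 kg/s
t_res = M / Q_s = 4.44 ÷ 0.01575 = 281.905 s

value=281.9 s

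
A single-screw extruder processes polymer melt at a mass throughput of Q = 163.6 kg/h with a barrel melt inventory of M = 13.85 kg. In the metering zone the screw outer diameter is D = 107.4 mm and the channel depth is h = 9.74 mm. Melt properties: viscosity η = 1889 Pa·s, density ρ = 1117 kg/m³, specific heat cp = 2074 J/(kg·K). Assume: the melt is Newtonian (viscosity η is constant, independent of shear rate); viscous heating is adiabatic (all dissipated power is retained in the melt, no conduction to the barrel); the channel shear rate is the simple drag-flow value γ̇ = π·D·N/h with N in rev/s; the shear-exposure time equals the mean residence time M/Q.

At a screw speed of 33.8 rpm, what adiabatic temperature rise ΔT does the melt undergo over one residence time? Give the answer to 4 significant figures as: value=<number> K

Convert throughput: Q = 163.6 kg/h = 163.6/3600 = 0.0454444 kg/s
t_res = M / Q_s = 13.85 ÷ 0.0454444 = 304.768 s
Convert to SI: D = 0.1074 m, h = 0.00974 m, N = 33.8/60 = 0.563333 rev/s
γ̇ = π·D·N / h = π · 0.1074 · 0.563333 / 0.00974 = 19.5146 s⁻¹
ΔT = η·γ̇²·t_res/(ρ·cp) = [1889 × 19.5146² × 304.768] / [1117 × 2074] = 94.6369 K

value=94.64 K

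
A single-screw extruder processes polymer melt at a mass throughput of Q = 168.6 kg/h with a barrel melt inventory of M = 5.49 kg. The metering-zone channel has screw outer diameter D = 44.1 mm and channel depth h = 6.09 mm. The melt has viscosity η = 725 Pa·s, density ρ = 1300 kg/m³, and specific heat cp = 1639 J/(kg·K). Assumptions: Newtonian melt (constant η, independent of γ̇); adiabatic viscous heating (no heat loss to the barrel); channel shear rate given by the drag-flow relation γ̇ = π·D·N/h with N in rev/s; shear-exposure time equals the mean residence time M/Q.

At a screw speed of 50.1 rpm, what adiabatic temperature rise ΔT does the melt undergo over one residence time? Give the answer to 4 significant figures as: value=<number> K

value=14.39 K

Q_s = Q / 3600 = 168.6 / 3600 = 0.0468333 kg/s
t_res = M / Q_s = 5.49 ÷ 0.0468333 = 117.224 s
D = 44.1 mm = 0.0441 m;  h = 6.09 mm = 0.00609 m;  N = 50.1 rpm / 60 = 0.835 rev/s
γ̇ = π D N / h = (π)(0.0441)(0.835) / 0.00609 = 18.9958 s⁻¹
Adiabatic rise: ΔT = η γ̇² t_res / (ρ cp) = 725·(18.9958)²·117.224 / (1300·1639) = 14.3929 K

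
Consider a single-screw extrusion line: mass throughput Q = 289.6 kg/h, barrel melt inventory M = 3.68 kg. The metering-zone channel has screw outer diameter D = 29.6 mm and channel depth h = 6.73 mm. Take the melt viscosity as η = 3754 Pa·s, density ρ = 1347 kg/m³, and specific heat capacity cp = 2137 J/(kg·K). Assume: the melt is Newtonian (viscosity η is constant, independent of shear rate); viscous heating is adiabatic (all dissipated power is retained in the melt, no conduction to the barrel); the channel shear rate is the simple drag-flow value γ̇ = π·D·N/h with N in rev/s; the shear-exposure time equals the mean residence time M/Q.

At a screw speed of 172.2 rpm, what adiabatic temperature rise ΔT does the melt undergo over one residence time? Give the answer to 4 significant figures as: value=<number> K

value=93.82 K

Q_s = Q / 3600 = 289.6 / 3600 = 0.0804444 kg/s
Mean residence time: t_res = M/Q_s = 3.68 kg / 0.0804444 kg/s = 45.7459 s
Convert to SI: D = 0.0296 m, h = 0.00673 m, N = 172.2/60 = 2.87 rev/s
γ̇ = π·D·N / h = π · 0.0296 · 2.87 / 0.00673 = 39.656 s⁻¹
ΔT = η·γ̇²·t_res/(ρ·cp) = [3754 × 39.656² × 45.7459] / [1347 × 2137] = 93.819 K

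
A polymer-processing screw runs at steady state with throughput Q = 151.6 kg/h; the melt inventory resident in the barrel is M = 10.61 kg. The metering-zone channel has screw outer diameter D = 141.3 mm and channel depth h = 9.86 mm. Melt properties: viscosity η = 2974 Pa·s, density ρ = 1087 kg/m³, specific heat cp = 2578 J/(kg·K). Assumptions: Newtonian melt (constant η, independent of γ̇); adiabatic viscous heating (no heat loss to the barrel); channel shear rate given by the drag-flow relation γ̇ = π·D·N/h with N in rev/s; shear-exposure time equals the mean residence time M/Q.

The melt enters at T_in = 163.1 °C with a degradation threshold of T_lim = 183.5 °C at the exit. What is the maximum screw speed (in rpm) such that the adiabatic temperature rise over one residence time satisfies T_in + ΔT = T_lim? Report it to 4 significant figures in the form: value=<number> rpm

Q_s = Q / 3600 = 151.6 / 3600 = 0.0421111 kg/s
t_res = M / Q_s = 10.61 ÷ 0.0421111 = 251.953 s
Geometry in SI: D = 141.3 mm → 0.1413 m, h = 9.86 mm → 0.00986 m
Allowable rise: ΔT_a = T_lim − T_in = 183.5 − 163.1 = 20.4 K
Invert ΔT = ηγ̇²t_res/(ρcp) for γ̇: γ̇_max² = ΔT_a ρ cp / (η t_res) = 20.4·1087·2578 / (2974·251.953) = 76.2927 s⁻²
Take the square root: γ̇_max = √(76.2927) = 8.73457 s⁻¹
N_max = γ̇_max h / (πD) = 8.73457·0.00986/(π·0.1413) = 0.194011 rev/s → ×60 = 11.6407 rpm

value=11.64 rpm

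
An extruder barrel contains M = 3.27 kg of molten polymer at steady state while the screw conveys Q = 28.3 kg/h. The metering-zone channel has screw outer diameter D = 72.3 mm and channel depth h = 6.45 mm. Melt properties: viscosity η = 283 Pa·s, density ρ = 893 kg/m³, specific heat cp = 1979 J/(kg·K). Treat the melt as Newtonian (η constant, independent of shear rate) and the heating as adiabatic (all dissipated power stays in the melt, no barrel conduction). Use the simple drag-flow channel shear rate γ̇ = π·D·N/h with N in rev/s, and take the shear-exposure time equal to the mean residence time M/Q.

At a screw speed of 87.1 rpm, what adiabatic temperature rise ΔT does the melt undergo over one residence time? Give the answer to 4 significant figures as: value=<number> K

Throughput in SI: Q_s = 28.3 kg/h ÷ 3600 s/h = 0.00786111 kg/s
t_res = M / Q_s = 3.27 / 0.00786111 = 415.972 s
D = 72.3 mm = 0.0723 m;  h = 6.45 mm = 0.00645 m;  N = 87.1 rpm / 60 = 1.45167 rev/s
Shear rate: γ̇ = πDN/h = π·0.0723·1.45167/0.00645 = 51.1205 s⁻¹
ΔT = η·γ̇²·t_res / (ρ·cp) = 283 · (51.1205)² · 415.972 / (893 · 1979) = 174.078 K

value=174.1 K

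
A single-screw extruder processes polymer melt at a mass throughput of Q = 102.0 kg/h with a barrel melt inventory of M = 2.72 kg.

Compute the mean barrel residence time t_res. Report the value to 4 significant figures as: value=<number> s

Throughput in SI: Q_s = 102.0 kg/h ÷ 3600 s/h = 0.0283333 kg/s
t_res = M / Q_s = 2.72 / 0.0283333 = 96 s

value=96.00 s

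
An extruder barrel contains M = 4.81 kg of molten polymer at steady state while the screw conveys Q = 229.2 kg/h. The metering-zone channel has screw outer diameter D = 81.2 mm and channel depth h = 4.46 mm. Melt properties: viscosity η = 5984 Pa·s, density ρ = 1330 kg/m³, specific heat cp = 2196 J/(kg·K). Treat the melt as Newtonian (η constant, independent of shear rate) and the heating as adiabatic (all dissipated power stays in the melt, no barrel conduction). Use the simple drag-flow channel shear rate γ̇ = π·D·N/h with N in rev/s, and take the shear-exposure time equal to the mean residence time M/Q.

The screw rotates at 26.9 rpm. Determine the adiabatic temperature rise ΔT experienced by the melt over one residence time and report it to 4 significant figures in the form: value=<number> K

Convert throughput: Q = 229.2 kg/h = 229.2/3600 = 0.0636667 kg/s
Mean residence time: t_res = M/Q_s = 4.81 kg / 0.0636667 kg/s = 75.5497 s
Geometry in metres: D = 81.2 mm → 0.0812 m, h = 4.46 mm → 0.00446 m; screw speed N = 26.9 rpm = 0.448333 rev/s
Shear rate: γ̇ = πDN/h = π·0.0812·0.448333/0.00446 = 25.6432 s⁻¹
ΔT = η·γ̇²·t_res/(ρ·cp) = [5984 × 25.6432² × 75.5497] / [1330 × 2196] = 101.785 K

value=101.8 K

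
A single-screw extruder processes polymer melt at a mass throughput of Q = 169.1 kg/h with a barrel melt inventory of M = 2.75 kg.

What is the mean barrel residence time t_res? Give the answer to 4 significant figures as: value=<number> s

value=58.55 s

Convert throughput: Q = 169.1 kg/h = 169.1/3600 = 0.0469722 kg/s
t_res = M / Q_s = 2.75 / 0.0469722 = 58.5452 s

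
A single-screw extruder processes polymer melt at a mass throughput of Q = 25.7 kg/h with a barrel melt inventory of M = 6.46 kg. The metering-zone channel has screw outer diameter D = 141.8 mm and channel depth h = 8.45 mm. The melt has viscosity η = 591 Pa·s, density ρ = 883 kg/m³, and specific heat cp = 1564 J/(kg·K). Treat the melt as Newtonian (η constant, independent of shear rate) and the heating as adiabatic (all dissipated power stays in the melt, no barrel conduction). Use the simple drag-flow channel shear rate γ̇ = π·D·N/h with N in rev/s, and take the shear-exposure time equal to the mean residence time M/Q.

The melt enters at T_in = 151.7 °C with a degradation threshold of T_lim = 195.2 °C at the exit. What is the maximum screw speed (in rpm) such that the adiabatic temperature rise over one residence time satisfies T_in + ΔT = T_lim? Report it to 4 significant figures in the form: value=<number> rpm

Convert throughput: Q = 25.7 kg/h = 25.7/3600 = 0.00713889 kg/s
Mean residence time: t_res = M/Q_s = 6.46 kg / 0.00713889 kg/s = 904.903 s
Geometry in SI: D = 141.8 mm → 0.1418 m, h = 8.45 mm → 0.00845 m
ΔT_a = T_lim − T_in = 195.2 °C − 151.7 °C = 43.5 K
Invert ΔT = ηγ̇²t_res/(ρcp) for γ̇: γ̇_max² = ΔT_a ρ cp / (η t_res) = 43.5·883·1564 / (591·904.903) = 112.33 s⁻²
γ̇_max = sqrt(112.33) = 10.5986 s⁻¹
N_max = γ̇_max h / (πD) = 10.5986·0.00845/(π·0.1418) = 0.201039 rev/s → ×60 = 12.0623 rpm

value=12.06 rpm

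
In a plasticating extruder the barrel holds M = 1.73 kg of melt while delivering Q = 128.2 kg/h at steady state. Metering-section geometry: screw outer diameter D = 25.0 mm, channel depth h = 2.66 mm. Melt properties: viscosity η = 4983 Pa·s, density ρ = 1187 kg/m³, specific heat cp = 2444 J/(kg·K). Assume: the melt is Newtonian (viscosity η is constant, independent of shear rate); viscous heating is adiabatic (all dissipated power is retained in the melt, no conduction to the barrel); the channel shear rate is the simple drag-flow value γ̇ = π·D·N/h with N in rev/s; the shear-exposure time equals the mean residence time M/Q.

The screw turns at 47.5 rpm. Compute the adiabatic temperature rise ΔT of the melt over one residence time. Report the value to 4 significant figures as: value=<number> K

Convert throughput: Q = 128.2 kg/h = 128.2/3600 = 0.0356111 kg/s
t_res = M / Q_s = 1.73 / 0.0356111 = 48.5803 s
Convert to SI: D = 0.025 m, h = 0.00266 m, N = 47.5/60 = 0.791667 rev/s
γ̇ = π D N / h = (π)(0.025)(0.791667) / 0.00266 = 23.3749 s⁻¹
ΔT = η·γ̇²·t_res / (ρ·cp) = 4983 · (23.3749)² · 48.5803 / (1187 · 2444) = 45.5933 K

value=45.59 K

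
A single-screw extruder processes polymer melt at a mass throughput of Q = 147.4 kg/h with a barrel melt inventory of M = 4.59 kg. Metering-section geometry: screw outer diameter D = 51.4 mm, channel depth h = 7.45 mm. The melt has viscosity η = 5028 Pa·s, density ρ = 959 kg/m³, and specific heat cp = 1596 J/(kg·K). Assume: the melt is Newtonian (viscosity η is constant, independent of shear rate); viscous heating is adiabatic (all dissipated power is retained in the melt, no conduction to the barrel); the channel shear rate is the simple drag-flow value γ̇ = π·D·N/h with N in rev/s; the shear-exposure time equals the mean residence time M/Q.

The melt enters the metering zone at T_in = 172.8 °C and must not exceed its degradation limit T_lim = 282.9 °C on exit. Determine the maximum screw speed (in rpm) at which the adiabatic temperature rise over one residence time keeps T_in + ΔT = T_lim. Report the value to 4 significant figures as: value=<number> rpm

value=47.86 rpm

Convert throughput: Q = 147.4 kg/h = 147.4/3600 = 0.0409444 kg/s
t_res = M / Q_s = 4.59 ÷ 0.0409444 = 112.103 s
Convert to metres: D = 0.0514 m, h = 0.00745 m
Allowable rise: ΔT_a = T_lim − T_in = 282.9 − 172.8 = 110.1 K
Invert ΔT = ηγ̇²t_res/(ρcp) for γ̇: γ̇_max² = ΔT_a ρ cp / (η t_res) = 110.1·959·1596 / (5028·112.103) = 298.969 s⁻²
γ̇_max = sqrt(298.969) = 17.2907 s⁻¹
Solve γ̇ = πDN/h for N: N_max = γ̇_max·h/(π·D) = 17.2907 × 0.00745 / (π × 0.0514) = 0.797731 rev/s = 47.8638 rpm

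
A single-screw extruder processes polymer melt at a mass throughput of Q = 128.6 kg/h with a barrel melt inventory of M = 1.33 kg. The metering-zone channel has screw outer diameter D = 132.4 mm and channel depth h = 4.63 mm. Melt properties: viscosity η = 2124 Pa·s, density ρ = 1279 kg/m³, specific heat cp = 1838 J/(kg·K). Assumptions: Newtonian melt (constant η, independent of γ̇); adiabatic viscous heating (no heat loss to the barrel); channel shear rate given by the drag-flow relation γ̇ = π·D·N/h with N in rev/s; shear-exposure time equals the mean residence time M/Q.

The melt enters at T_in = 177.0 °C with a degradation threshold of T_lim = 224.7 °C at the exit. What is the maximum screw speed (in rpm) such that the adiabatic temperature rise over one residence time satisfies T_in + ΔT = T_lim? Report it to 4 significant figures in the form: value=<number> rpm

value=25.15 rpm

Throughput in SI: Q_s = 128.6 kg/h ÷ 3600 s/h = 0.0357222 kg/s
t_res = M / Q_s = 1.33 / 0.0357222 = 37.2317 s
Geometry in SI: D = 132.4 mm → 0.1324 m, h = 4.63 mm → 0.00463 m
ΔT_a = T_lim − T_in = 224.7 °C − 177.0 °C = 47.7 K
Invert ΔT = ηγ̇²t_res/(ρcp) for γ̇: γ̇_max² = ΔT_a ρ cp / (η t_res) = 47.7·1279·1838 / (2124·37.2317) = 1417.97 s⁻²
γ̇_max = √1417.97 = 37.6559 s⁻¹
Solve γ̇ = πDN/h for N: N_max = γ̇_max·h/(π·D) = 37.6559 × 0.00463 / (π × 0.1324) = 0.419157 rev/s = 25.1494 rpm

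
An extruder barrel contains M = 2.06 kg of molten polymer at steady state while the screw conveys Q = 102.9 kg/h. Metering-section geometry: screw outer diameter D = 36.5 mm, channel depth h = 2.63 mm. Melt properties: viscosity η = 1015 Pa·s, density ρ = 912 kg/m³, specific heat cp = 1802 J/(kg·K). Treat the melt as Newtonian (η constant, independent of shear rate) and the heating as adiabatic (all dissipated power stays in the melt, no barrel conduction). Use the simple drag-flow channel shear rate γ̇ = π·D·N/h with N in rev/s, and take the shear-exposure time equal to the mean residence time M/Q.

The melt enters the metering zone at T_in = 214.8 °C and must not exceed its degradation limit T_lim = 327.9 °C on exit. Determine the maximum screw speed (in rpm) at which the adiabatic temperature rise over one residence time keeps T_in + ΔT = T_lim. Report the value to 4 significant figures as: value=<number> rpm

value=69.37 rpm

Throughput in SI: Q_s = 102.9 kg/h ÷ 3600 s/h = 0.0285833 kg/s
t_res = M / Q_s = 2.06 / 0.0285833 = 72.07 s
D = 36.5 mm = 0.0365 m;  h = 2.63 mm = 0.00263 m
ΔT_a = T_lim − T_in = 327.9 − 214.8 = 113.1 K
Invert ΔT = ηγ̇²t_res/(ρcp) for γ̇: γ̇_max² = ΔT_a ρ cp / (η t_res) = 113.1·912·1802 / (1015·72.07) = 2540.92 s⁻²
γ̇_max = √2540.92 = 50.4076 s⁻¹
N_max = γ̇_max·h / (π·D) = 50.4076 · 0.00263 / (π · 0.0365) = 1.15614 rev/s = 69.3682 rpm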